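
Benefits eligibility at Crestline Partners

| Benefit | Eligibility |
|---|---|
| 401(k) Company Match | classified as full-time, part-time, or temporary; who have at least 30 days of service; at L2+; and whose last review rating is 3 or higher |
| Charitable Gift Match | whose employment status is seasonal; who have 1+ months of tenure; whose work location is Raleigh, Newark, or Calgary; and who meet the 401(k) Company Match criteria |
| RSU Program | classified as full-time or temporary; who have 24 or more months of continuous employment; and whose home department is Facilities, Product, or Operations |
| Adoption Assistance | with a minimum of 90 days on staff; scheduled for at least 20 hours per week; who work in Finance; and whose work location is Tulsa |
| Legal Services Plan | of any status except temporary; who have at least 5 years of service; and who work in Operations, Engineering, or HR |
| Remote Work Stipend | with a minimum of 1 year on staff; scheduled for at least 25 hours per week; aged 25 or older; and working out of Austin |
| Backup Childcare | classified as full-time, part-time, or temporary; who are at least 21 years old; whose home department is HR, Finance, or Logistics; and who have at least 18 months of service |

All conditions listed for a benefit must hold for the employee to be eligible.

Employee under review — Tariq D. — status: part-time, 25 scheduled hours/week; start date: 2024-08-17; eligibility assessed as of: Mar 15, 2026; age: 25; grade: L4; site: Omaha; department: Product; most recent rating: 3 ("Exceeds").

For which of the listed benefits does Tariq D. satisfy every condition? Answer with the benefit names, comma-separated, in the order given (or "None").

Service from 2024-08-17 to Mar 15, 2026: 575 days.
401(k) Company Match — status part-time ✓; service 575 days ≥ 30 days ✓; grade L4 ≥ L2 ✓; rating 3 ≥ 3 ✓ → eligible.
Charitable Gift Match — status part-time ✗ (requires seasonal) → not eligible.
RSU Program — status part-time ✗ (requires full-time or temporary) → not eligible.
Adoption Assistance — service 575 days ≥ 90 days ✓; 25 hrs/wk ≥ 20 ✓; dept Product ✗ → not eligible.
Legal Services Plan — status part-time ✓ (not excluded); service 575 days < 5 years (≈1825 days) ✗ → not eligible.
Remote Work Stipend — service 575 days ≥ 1 year (≈365 days) ✓; 25 hrs/wk ≥ 25 ✓; age 25 ≥ 25 ✓; site Omaha ✗ (not Austin) → not eligible.
Backup Childcare — status part-time ✓; age 25 ≥ 21 ✓; dept Product ✗ → not eligible.

401(k) Company Match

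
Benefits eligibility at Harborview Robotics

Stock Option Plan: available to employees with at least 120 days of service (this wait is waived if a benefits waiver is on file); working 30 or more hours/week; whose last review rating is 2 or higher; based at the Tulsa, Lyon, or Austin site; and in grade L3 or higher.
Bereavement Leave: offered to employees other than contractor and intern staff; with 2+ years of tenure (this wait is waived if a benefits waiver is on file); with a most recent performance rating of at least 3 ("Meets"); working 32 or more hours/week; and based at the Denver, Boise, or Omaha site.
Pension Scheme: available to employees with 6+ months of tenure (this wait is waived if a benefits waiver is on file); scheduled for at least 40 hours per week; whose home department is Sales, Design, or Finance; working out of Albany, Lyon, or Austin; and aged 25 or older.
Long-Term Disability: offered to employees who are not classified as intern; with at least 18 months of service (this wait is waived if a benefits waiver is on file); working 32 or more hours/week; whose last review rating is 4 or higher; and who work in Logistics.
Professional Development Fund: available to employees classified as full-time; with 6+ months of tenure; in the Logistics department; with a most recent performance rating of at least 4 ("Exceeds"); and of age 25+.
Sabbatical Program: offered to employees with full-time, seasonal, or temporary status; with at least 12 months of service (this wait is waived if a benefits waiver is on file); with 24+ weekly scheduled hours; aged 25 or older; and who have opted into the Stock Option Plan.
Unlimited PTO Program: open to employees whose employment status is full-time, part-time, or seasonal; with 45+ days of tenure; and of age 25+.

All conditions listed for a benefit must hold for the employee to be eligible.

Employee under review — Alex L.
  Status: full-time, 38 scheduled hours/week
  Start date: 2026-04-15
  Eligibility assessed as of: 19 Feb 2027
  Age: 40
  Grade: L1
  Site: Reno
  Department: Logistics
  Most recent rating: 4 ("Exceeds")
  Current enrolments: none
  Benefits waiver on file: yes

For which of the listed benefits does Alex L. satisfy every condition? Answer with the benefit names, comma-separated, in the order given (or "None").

Long-Term Disability, Professional Development Fund, Unlimited PTO Program

Service from 2026-04-15 to 19 Feb 2027: 310 days.
Stock Option Plan — benefits waiver on file ✓; 38 hrs/wk ≥ 30 ✓; rating 4 ≥ 2 ✓; site Reno ✗ (not Tulsa, Lyon, or Austin) → not eligible.
Bereavement Leave — status full-time ✓ (not excluded); benefits waiver on file ✓; rating 4 ≥ 3 ✓; 38 hrs/wk ≥ 32 ✓; site Reno ✗ (not Denver, Boise, or Omaha) → not eligible.
Pension Scheme — benefits waiver on file ✓; 38 hrs/wk < 40 ✗ → not eligible.
Long-Term Disability — status full-time ✓ (not excluded); benefits waiver on file ✓; 38 hrs/wk ≥ 32 ✓; rating 4 ≥ 4 ✓; dept Logistics ✓ → eligible.
Professional Development Fund — status full-time ✓; service 310 days ≥ 6 months (≈180 days) ✓; dept Logistics ✓; rating 4 ≥ 4 ✓; age 40 ≥ 25 ✓ → eligible.
Sabbatical Program — status full-time ✓; benefits waiver on file ✓; 38 hrs/wk ≥ 24 ✓; age 40 ≥ 25 ✓; not enrolled in Stock Option Plan ✗ → not eligible.
Unlimited PTO Program — status full-time ✓; service 310 days ≥ 45 days ✓; age 40 ≥ 25 ✓ → eligible.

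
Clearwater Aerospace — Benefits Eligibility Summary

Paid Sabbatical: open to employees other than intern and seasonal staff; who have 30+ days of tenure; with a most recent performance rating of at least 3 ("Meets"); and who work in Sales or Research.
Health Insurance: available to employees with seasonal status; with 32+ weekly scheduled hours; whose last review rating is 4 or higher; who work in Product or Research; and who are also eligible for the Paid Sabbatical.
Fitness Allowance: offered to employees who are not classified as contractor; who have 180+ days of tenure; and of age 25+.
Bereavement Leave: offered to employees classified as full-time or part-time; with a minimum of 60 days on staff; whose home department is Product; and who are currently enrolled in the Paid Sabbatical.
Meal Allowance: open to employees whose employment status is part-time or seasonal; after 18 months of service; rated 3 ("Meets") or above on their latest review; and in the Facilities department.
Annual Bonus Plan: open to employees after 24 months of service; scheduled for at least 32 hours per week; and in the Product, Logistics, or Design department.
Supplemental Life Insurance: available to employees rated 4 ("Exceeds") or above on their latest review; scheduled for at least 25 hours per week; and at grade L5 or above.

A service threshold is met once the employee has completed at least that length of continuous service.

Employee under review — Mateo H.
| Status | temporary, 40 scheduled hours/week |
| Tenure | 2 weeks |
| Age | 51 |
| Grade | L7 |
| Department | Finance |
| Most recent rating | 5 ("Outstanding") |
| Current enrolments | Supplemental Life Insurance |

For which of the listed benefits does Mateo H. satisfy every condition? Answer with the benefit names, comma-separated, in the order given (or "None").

Supplemental Life Insurance

Paid Sabbatical — status temporary ✓ (not excluded); service 2 weeks < 30 days ✗ → not eligible.
Health Insurance — status temporary ✗ (requires seasonal) → not eligible.
Fitness Allowance — status temporary ✓ (not excluded); service 2 weeks < 180 days ✗ → not eligible.
Bereavement Leave — status temporary ✗ (requires full-time or part-time) → not eligible.
Meal Allowance — status temporary ✗ (requires part-time or seasonal) → not eligible.
Annual Bonus Plan — service 2 weeks < 24 months (≈720 days) ✗ → not eligible.
Supplemental Life Insurance — rating 5 ≥ 4 ✓; 40 hrs/wk ≥ 25 ✓; grade L7 ≥ L5 ✓ → eligible.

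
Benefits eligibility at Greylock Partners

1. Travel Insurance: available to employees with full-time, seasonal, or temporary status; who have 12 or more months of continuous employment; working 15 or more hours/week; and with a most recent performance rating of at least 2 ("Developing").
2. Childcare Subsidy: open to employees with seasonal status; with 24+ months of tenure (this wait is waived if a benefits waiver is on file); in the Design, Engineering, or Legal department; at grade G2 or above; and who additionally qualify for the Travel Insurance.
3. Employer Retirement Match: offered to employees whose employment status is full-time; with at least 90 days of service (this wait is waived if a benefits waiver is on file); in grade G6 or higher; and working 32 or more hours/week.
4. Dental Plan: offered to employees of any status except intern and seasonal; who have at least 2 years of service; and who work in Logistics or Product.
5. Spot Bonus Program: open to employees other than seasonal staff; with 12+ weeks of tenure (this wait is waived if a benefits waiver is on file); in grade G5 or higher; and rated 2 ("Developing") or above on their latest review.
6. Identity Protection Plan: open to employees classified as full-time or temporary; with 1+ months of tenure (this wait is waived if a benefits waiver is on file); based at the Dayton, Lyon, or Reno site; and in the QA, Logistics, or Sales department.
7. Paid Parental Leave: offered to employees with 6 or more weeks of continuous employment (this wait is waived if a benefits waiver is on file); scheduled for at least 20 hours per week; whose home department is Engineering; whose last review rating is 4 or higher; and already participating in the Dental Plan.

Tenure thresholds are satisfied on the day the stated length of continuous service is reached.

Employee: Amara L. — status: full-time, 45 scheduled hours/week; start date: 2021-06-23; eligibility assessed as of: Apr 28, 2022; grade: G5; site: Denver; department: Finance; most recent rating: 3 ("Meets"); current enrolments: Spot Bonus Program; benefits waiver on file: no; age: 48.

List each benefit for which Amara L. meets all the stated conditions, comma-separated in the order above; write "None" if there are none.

Service from 2021-06-23 to Apr 28, 2022: 309 days.
Travel Insurance — status full-time ✓; service 309 days < 12 months (≈360 days) ✗ → not eligible.
Childcare Subsidy — status full-time ✗ (requires seasonal) → not eligible.
Employer Retirement Match — status full-time ✓; no waiver, service 309 days ≥ 90 days ✓; grade G5 < G6 ✗ → not eligible.
Dental Plan — status full-time ✓ (not excluded); service 309 days < 2 years (≈730 days) ✗ → not eligible.
Spot Bonus Program — status full-time ✓ (not excluded); no waiver, service 309 days ≥ 12 weeks (≈84 days) ✓; grade G5 ≥ G5 ✓; rating 3 ≥ 2 ✓ → eligible.
Identity Protection Plan — status full-time ✓; no waiver, service 309 days ≥ 1 month (≈30 days) ✓; site Denver ✗ (not Dayton, Lyon, or Reno) → not eligible.
Paid Parental Leave — no waiver, service 309 days ≥ 6 weeks (≈42 days) ✓; 45 hrs/wk ≥ 20 ✓; dept Finance ✗ → not eligible.

Spot Bonus Program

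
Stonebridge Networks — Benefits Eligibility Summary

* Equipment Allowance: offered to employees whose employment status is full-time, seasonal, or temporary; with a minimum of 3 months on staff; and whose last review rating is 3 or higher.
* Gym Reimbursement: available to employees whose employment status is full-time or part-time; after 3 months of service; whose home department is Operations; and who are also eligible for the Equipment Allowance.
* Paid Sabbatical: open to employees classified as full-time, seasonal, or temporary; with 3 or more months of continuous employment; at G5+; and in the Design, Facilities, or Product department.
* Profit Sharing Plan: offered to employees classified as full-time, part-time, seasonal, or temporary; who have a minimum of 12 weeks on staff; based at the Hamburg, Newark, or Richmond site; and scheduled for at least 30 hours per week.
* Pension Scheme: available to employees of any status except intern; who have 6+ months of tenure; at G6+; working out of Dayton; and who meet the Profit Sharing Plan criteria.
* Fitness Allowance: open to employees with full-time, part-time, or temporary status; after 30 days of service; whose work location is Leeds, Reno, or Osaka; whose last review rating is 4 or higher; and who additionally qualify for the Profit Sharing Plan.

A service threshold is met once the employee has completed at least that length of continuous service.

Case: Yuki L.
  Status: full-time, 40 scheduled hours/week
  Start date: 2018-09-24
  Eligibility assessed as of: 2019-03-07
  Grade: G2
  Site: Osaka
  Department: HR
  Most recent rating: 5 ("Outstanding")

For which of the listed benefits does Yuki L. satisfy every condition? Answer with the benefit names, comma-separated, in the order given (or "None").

Equipment Allowance

Service from 2018-09-24 to 2019-03-07: 164 days.
Equipment Allowance — status full-time ✓; service 164 days ≥ 3 months (≈90 days) ✓; rating 5 ≥ 3 ✓ → eligible.
Gym Reimbursement — status full-time ✓; service 164 days ≥ 3 months (≈90 days) ✓; dept HR ✗ → not eligible.
Paid Sabbatical — status full-time ✓; service 164 days ≥ 3 months (≈90 days) ✓; grade G2 < G5 ✗ → not eligible.
Profit Sharing Plan — status full-time ✓; service 164 days ≥ 12 weeks (≈84 days) ✓; site Osaka ✗ (not Hamburg, Newark, or Richmond) → not eligible.
Pension Scheme — status full-time ✓ (not excluded); service 164 days < 6 months (≈180 days) ✗ → not eligible.
Fitness Allowance — status full-time ✓; service 164 days ≥ 30 days ✓; site Osaka ✓; rating 5 ≥ 4 ✓; not eligible for Profit Sharing Plan ✗ → not eligible.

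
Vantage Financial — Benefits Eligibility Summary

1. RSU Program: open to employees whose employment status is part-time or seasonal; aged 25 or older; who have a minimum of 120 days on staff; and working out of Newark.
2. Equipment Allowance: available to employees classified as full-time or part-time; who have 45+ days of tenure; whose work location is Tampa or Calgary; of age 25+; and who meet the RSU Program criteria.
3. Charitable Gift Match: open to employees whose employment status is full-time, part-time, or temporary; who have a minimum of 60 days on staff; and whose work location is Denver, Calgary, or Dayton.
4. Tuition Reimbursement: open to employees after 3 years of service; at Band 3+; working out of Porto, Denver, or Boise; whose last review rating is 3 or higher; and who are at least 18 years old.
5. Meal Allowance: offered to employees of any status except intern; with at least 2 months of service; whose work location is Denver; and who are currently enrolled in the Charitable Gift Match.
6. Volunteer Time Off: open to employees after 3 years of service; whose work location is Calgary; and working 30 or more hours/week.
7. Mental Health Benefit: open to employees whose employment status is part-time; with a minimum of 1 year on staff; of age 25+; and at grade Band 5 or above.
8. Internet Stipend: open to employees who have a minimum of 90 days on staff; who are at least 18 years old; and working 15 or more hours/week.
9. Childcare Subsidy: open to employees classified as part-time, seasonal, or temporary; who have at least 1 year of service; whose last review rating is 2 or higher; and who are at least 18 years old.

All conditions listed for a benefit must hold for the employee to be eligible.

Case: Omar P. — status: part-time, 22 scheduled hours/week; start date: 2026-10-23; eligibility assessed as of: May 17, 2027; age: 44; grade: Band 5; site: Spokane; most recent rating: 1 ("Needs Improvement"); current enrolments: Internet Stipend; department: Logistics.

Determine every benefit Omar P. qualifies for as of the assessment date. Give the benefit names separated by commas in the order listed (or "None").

Internet Stipend

Service from 2026-10-23 to May 17, 2027: 206 days.
RSU Program — status part-time ✓; age 44 ≥ 25 ✓; service 206 days ≥ 120 days ✓; site Spokane ✗ (not Newark) → not eligible.
Equipment Allowance — status part-time ✓; service 206 days ≥ 45 days ✓; site Spokane ✗ (not Tampa or Calgary) → not eligible.
Charitable Gift Match — status part-time ✓; service 206 days ≥ 60 days ✓; site Spokane ✗ (not Denver, Calgary, or Dayton) → not eligible.
Tuition Reimbursement — service 206 days < 3 years (≈1095 days) ✗ → not eligible.
Meal Allowance — status part-time ✓ (not excluded); service 206 days ≥ 2 months (≈60 days) ✓; site Spokane ✗ (not Denver) → not eligible.
Volunteer Time Off — service 206 days < 3 years (≈1095 days) ✗ → not eligible.
Mental Health Benefit — status part-time ✓; service 206 days < 1 year (≈365 days) ✗ → not eligible.
Internet Stipend — service 206 days ≥ 90 days ✓; age 44 ≥ 18 ✓; 22 hrs/wk ≥ 15 ✓ → eligible.
Childcare Subsidy — status part-time ✓; service 206 days < 1 year (≈365 days) ✗ → not eligible.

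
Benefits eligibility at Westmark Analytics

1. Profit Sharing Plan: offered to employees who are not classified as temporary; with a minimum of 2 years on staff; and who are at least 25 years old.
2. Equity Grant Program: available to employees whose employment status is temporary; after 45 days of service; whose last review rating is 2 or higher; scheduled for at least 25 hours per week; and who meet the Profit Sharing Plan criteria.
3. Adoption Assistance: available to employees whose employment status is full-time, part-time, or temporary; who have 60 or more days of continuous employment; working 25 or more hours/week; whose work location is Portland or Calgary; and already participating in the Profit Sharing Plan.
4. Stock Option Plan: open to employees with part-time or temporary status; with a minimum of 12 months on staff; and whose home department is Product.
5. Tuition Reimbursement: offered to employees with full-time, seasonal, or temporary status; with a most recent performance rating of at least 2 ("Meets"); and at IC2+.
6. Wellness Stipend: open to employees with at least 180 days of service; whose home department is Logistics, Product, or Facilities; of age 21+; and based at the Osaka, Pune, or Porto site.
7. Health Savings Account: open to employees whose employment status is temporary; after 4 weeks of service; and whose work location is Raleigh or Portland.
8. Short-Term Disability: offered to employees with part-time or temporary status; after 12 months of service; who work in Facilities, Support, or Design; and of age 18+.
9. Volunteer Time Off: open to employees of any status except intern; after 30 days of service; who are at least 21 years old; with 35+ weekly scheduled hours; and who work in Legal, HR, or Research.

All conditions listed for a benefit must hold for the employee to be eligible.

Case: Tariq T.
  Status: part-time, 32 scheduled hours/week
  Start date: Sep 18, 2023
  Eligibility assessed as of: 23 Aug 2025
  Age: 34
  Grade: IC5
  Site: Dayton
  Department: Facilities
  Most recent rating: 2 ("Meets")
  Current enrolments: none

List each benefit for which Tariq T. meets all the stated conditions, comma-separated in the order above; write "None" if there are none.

Short-Term Disability

Service from Sep 18, 2023 to 23 Aug 2025: 705 days.
Profit Sharing Plan — status part-time ✓ (not excluded); service 705 days < 2 years (≈730 days) ✗ → not eligible.
Equity Grant Program — status part-time ✗ (requires temporary) → not eligible.
Adoption Assistance — status part-time ✓; service 705 days ≥ 60 days ✓; 32 hrs/wk ≥ 25 ✓; site Dayton ✗ (not Portland or Calgary) → not eligible.
Stock Option Plan — status part-time ✓; service 705 days ≥ 12 months (≈360 days) ✓; dept Facilities ✗ → not eligible.
Tuition Reimbursement — status part-time ✗ (requires full-time, seasonal, or temporary) → not eligible.
Wellness Stipend — service 705 days ≥ 180 days ✓; dept Facilities ✓; age 34 ≥ 21 ✓; site Dayton ✗ (not Osaka, Pune, or Porto) → not eligible.
Health Savings Account — status part-time ✗ (requires temporary) → not eligible.
Short-Term Disability — status part-time ✓; service 705 days ≥ 12 months (≈360 days) ✓; dept Facilities ✓; age 34 ≥ 18 ✓ → eligible.
Volunteer Time Off — status part-time ✓ (not excluded); service 705 days ≥ 30 days ✓; age 34 ≥ 21 ✓; 32 hrs/wk < 35 ✗ → not eligible.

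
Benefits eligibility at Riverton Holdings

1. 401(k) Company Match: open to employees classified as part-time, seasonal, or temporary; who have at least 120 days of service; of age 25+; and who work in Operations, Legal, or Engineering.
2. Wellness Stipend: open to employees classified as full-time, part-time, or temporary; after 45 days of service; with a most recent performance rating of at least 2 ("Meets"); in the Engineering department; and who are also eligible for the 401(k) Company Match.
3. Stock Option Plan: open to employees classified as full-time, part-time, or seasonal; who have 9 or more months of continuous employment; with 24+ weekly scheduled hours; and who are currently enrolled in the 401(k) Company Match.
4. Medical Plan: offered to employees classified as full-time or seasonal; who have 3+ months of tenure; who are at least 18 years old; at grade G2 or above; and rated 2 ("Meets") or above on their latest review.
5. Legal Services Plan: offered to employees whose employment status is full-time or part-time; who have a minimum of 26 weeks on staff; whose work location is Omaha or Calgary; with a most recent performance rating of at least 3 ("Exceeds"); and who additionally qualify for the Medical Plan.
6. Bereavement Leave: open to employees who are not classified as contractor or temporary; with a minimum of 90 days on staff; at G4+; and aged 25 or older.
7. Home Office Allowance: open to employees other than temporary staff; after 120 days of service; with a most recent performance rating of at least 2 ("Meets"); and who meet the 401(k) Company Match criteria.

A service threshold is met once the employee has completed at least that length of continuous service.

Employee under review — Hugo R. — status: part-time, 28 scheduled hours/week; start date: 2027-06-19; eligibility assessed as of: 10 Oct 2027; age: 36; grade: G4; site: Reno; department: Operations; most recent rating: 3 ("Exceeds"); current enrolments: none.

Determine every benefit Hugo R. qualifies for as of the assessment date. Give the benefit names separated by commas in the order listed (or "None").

Service from 2027-06-19 to 10 Oct 2027: 113 days.
401(k) Company Match — status part-time ✓; service 113 days < 120 days ✗ → not eligible.
Wellness Stipend — status part-time ✓; service 113 days ≥ 45 days ✓; rating 3 ≥ 2 ✓; dept Operations ✗ → not eligible.
Stock Option Plan — status part-time ✓; service 113 days < 9 months (≈270 days) ✗ → not eligible.
Medical Plan — status part-time ✗ (requires full-time or seasonal) → not eligible.
Legal Services Plan — status part-time ✓; service 113 days < 26 weeks (≈182 days) ✗ → not eligible.
Bereavement Leave — status part-time ✓ (not excluded); service 113 days ≥ 90 days ✓; grade G4 ≥ G4 ✓; age 36 ≥ 25 ✓ → eligible.
Home Office Allowance — status part-time ✓ (not excluded); service 113 days < 120 days ✗ → not eligible.

Bereavement Leave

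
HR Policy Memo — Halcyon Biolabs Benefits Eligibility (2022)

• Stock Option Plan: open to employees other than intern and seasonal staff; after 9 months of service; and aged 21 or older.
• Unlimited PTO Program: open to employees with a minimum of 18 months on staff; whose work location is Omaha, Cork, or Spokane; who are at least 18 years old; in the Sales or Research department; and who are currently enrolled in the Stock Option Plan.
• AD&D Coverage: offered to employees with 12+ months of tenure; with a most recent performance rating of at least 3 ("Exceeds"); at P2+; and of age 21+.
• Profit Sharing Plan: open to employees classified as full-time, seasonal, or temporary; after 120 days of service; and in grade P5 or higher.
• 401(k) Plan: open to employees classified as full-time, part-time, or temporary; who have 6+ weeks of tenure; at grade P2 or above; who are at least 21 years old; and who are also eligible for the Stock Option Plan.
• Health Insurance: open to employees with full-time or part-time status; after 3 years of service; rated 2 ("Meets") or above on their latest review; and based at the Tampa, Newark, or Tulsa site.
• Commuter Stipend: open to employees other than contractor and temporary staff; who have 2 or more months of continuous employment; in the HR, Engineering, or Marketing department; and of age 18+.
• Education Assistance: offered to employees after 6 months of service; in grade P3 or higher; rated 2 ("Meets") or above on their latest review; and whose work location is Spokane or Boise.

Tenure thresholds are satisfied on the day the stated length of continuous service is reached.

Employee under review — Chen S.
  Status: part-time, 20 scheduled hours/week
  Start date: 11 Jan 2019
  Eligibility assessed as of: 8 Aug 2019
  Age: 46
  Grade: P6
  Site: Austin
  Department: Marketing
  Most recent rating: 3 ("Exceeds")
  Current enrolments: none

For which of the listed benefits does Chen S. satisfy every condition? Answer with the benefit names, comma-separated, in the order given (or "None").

Commuter Stipend

Service from 11 Jan 2019 to 8 Aug 2019: 209 days.
Stock Option Plan — status part-time ✓ (not excluded); service 209 days < 9 months (≈270 days) ✗ → not eligible.
Unlimited PTO Program — service 209 days < 18 months (≈540 days) ✗ → not eligible.
AD&D Coverage — service 209 days < 12 months (≈360 days) ✗ → not eligible.
Profit Sharing Plan — status part-time ✗ (requires full-time, seasonal, or temporary) → not eligible.
401(k) Plan — status part-time ✓; service 209 days ≥ 6 weeks (≈42 days) ✓; grade P6 ≥ P2 ✓; age 46 ≥ 21 ✓; not eligible for Stock Option Plan ✗ → not eligible.
Health Insurance — status part-time ✓; service 209 days < 3 years (≈1095 days) ✗ → not eligible.
Commuter Stipend — status part-time ✓ (not excluded); service 209 days ≥ 2 months (≈60 days) ✓; dept Marketing ✓; age 46 ≥ 18 ✓ → eligible.
Education Assistance — service 209 days ≥ 6 months (≈180 days) ✓; grade P6 ≥ P3 ✓; rating 3 ≥ 2 ✓; site Austin ✗ (not Spokane or Boise) → not eligible.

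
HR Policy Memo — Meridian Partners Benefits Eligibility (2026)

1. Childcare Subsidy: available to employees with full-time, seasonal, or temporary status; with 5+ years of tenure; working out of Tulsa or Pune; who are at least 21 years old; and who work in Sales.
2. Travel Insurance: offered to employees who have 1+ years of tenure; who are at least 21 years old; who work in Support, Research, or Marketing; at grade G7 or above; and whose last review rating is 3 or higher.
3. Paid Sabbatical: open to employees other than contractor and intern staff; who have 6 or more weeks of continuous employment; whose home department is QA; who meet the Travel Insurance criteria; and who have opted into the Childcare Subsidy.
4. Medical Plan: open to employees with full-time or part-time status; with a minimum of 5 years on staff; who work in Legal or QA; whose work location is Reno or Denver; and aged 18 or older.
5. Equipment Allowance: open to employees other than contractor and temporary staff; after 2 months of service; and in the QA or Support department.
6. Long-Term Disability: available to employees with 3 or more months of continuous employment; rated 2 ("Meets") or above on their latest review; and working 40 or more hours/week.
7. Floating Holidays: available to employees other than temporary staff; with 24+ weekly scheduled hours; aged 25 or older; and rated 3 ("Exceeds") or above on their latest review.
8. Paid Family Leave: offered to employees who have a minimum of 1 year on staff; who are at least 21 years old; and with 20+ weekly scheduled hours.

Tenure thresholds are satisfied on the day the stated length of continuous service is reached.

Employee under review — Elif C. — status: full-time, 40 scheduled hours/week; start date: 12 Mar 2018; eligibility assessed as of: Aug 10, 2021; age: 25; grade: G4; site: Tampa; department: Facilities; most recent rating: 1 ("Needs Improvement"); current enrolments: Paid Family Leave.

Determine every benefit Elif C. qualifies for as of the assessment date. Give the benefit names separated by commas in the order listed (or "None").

Paid Family Leave

Service from 12 Mar 2018 to Aug 10, 2021: 1247 days.
Childcare Subsidy — status full-time ✓; service 1247 days < 5 years (≈1825 days) ✗ → not eligible.
Travel Insurance — service 1247 days ≥ 1 year (≈365 days) ✓; age 25 ≥ 21 ✓; dept Facilities ✗ → not eligible.
Paid Sabbatical — status full-time ✓ (not excluded); service 1247 days ≥ 6 weeks (≈42 days) ✓; dept Facilities ✗ → not eligible.
Medical Plan — status full-time ✓; service 1247 days < 5 years (≈1825 days) ✗ → not eligible.
Equipment Allowance — status full-time ✓ (not excluded); service 1247 days ≥ 2 months (≈60 days) ✓; dept Facilities ✗ → not eligible.
Long-Term Disability — service 1247 days ≥ 3 months (≈90 days) ✓; rating 1 < 2 ✗ → not eligible.
Floating Holidays — status full-time ✓ (not excluded); 40 hrs/wk ≥ 24 ✓; age 25 ≥ 25 ✓; rating 1 < 3 ✗ → not eligible.
Paid Family Leave — service 1247 days ≥ 1 year (≈365 days) ✓; age 25 ≥ 21 ✓; 40 hrs/wk ≥ 20 ✓ → eligible.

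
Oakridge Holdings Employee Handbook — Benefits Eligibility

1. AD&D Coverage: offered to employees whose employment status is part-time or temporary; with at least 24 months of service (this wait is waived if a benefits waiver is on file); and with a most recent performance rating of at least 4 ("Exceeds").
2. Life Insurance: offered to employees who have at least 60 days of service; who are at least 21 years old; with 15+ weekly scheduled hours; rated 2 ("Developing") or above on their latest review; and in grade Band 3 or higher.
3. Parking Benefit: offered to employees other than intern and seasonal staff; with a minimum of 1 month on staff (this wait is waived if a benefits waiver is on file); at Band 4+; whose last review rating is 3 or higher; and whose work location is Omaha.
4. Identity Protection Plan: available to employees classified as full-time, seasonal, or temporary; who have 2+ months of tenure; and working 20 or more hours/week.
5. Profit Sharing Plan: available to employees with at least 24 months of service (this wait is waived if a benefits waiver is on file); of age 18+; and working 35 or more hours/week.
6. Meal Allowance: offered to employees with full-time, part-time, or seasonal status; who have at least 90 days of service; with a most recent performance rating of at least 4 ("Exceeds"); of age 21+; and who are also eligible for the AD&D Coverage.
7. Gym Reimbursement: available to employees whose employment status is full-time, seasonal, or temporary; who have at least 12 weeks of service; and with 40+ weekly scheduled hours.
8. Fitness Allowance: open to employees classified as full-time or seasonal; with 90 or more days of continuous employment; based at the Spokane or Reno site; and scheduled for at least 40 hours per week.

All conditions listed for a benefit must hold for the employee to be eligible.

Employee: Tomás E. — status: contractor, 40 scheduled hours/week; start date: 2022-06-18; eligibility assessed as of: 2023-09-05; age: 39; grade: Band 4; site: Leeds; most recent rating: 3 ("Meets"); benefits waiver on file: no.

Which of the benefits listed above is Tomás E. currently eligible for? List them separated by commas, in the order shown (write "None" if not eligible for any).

Life Insurance

Service from 2022-06-18 to 2023-09-05: 444 days.
AD&D Coverage — status contractor ✗ (requires part-time or temporary) → not eligible.
Life Insurance — service 444 days ≥ 60 days ✓; age 39 ≥ 21 ✓; 40 hrs/wk ≥ 15 ✓; rating 3 ≥ 2 ✓; grade Band 4 ≥ Band 3 ✓ → eligible.
Parking Benefit — status contractor ✓ (not excluded); no waiver, service 444 days ≥ 1 month (≈30 days) ✓; grade Band 4 ≥ Band 4 ✓; rating 3 ≥ 3 ✓; site Leeds ✗ (not Omaha) → not eligible.
Identity Protection Plan — status contractor ✗ (requires full-time, seasonal, or temporary) → not eligible.
Profit Sharing Plan — no waiver, service 444 days < 24 months (≈720 days) ✗ → not eligible.
Meal Allowance — status contractor ✗ (requires full-time, part-time, or seasonal) → not eligible.
Gym Reimbursement — status contractor ✗ (requires full-time, seasonal, or temporary) → not eligible.
Fitness Allowance — status contractor ✗ (requires full-time or seasonal) → not eligible.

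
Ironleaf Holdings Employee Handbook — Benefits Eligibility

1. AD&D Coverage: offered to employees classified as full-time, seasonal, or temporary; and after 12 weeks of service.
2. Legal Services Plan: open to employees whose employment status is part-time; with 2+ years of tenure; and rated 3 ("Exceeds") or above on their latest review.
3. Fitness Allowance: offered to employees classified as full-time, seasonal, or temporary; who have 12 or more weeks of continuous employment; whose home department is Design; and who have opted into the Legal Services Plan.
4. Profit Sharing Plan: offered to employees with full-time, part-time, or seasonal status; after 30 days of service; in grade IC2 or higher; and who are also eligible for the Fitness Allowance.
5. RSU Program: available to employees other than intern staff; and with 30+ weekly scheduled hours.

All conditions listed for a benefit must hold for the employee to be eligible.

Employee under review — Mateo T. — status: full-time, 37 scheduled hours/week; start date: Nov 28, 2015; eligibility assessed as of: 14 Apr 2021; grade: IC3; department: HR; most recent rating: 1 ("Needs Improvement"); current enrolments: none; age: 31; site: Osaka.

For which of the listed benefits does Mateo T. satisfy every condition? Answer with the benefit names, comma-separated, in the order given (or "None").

Service from Nov 28, 2015 to 14 Apr 2021: 1964 days.
AD&D Coverage — status full-time ✓; service 1964 days ≥ 12 weeks (≈84 days) ✓ → eligible.
Legal Services Plan — status full-time ✗ (requires part-time) → not eligible.
Fitness Allowance — status full-time ✓; service 1964 days ≥ 12 weeks (≈84 days) ✓; dept HR ✗ → not eligible.
Profit Sharing Plan — status full-time ✓; service 1964 days ≥ 30 days ✓; grade IC3 ≥ IC2 ✓; not eligible for Fitness Allowance ✗ → not eligible.
RSU Program — status full-time ✓ (not excluded); 37 hrs/wk ≥ 30 ✓ → eligible.

AD&D Coverage, RSU Program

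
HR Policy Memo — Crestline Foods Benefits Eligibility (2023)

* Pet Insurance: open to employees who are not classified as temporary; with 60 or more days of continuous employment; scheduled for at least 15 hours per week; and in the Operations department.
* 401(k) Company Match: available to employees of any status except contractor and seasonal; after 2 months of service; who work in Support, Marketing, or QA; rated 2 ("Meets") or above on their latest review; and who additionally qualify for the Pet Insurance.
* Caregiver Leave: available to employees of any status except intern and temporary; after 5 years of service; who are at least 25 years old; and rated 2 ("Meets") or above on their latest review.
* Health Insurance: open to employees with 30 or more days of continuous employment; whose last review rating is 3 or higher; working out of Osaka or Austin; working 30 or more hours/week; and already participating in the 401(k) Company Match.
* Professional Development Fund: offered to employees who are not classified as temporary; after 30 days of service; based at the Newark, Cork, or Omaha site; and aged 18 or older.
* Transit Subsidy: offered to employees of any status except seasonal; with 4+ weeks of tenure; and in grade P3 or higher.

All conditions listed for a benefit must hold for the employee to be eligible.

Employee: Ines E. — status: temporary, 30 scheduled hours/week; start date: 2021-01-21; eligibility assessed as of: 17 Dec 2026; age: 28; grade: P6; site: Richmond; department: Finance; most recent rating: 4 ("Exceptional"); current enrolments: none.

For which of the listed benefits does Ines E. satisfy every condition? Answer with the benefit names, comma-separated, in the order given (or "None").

Transit Subsidy

Service from 2021-01-21 to 17 Dec 2026: 2156 days.
Pet Insurance — status temporary ✗ (excluded) → not eligible.
401(k) Company Match — status temporary ✓ (not excluded); service 2156 days ≥ 2 months (≈60 days) ✓; dept Finance ✗ → not eligible.
Caregiver Leave — status temporary ✗ (excluded) → not eligible.
Health Insurance — service 2156 days ≥ 30 days ✓; rating 4 ≥ 3 ✓; site Richmond ✗ (not Osaka or Austin) → not eligible.
Professional Development Fund — status temporary ✗ (excluded) → not eligible.
Transit Subsidy — status temporary ✓ (not excluded); service 2156 days ≥ 4 weeks (≈28 days) ✓; grade P6 ≥ P3 ✓ → eligible.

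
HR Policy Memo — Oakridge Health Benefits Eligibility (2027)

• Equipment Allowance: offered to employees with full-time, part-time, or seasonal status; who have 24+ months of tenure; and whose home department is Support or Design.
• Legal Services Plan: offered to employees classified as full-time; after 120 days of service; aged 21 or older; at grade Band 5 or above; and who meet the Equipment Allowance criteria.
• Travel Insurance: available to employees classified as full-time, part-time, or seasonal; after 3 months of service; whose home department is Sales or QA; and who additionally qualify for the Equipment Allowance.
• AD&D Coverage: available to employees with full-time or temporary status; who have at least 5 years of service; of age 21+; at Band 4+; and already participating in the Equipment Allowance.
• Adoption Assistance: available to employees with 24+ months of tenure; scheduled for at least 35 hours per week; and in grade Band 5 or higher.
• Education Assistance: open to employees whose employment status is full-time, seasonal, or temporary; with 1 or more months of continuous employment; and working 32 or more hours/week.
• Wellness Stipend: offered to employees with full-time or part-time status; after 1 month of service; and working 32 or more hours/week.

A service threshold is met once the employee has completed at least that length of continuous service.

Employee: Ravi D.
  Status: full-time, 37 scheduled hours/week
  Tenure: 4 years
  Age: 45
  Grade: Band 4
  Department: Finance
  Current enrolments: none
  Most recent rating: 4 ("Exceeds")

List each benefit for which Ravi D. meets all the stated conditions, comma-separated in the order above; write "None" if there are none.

Equipment Allowance — status full-time ✓; service 4 years ≥ 24 months (≈720 days) ✓; dept Finance ✗ → not eligible.
Legal Services Plan — status full-time ✓; service 4 years ≥ 120 days ✓; age 45 ≥ 21 ✓; grade Band 4 < Band 5 ✗ → not eligible.
Travel Insurance — status full-time ✓; service 4 years ≥ 3 months (≈90 days) ✓; dept Finance ✗ → not eligible.
AD&D Coverage — status full-time ✓; service 4 years < 5 years ✗ → not eligible.
Adoption Assistance — service 4 years ≥ 24 months (≈720 days) ✓; 37 hrs/wk ≥ 35 ✓; grade Band 4 < Band 5 ✗ → not eligible.
Education Assistance — status full-time ✓; service 4 years ≥ 1 month (≈30 days) ✓; 37 hrs/wk ≥ 32 ✓ → eligible.
Wellness Stipend — status full-time ✓; service 4 years ≥ 1 month (≈30 days) ✓; 37 hrs/wk ≥ 32 ✓ → eligible.

Education Assistance, Wellness Stipend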